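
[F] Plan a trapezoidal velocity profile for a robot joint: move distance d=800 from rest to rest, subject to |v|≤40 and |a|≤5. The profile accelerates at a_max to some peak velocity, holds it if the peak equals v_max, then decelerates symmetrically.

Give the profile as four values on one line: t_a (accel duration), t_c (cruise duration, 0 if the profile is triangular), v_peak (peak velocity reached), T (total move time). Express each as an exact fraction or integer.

t_a=8 t_c=12 v_peak=40 T=28

v_max²/a_max = 40²/5 = 320
800 ≥ 320 so v_max reached
t_a = 40/5 = 8; v_peak = 40
d_cruise = 800 − 320 = 480; t_c = 480/40 = 12
T = 2·8 + 12 = 28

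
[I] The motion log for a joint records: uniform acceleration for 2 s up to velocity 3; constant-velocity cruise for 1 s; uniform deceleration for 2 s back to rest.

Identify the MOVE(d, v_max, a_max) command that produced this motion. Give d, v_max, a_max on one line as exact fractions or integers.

a_max = 3/2
d_a = ½·3·2 = 3; d_c = 3·1 = 3
d = 2·3 + 3 = 9
t_c = 1 > 0 → v_max = v_peak = 3

d=9 v_max=3 a_max=3/2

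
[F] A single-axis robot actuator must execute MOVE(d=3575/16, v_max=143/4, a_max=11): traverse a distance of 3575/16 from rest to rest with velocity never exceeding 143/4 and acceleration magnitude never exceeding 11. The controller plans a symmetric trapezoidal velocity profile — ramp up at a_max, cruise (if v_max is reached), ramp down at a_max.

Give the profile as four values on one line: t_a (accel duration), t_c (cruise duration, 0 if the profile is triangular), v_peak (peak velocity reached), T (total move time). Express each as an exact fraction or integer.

t_a=13/4 t_c=3 v_peak=143/4 T=19/2

v_max²/a_max = (143/4)²/11 = 1859/16
3575/16 ≥ 1859/16 ⇒ cruise phase
t_a = (143/4)/11 = 13/4; v_peak = 143/4
d_cruise = 3575/16 − 1859/16 = 429/4; t_c = (429/4)/(143/4) = 3
T = 2·13/4 + 3 = 19/2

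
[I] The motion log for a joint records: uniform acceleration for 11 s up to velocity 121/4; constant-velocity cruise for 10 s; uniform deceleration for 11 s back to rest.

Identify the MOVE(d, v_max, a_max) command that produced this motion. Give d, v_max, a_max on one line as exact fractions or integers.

d=2541/4 v_max=121/4 a_max=11/4

a_max = (121/4)/11 = 11/4
d_a = ½·121/4·11 = 1331/8; d_c = 121/4·10 = 605/2
d = 2·1331/8 + 605/2 = 2541/4
t_c = 10 > 0 so v_max = 121/4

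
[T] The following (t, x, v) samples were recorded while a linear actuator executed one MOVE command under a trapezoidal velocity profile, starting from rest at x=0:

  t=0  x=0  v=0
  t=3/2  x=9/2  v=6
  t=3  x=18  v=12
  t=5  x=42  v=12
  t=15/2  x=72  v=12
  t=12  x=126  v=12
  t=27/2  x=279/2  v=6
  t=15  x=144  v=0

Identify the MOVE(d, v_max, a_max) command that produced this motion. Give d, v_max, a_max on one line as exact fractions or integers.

d=144 v_max=12 a_max=4

final state: t=15, x=144, v=0 → d = 144
a_max = (6−0)/(3/2−0) = 4
max v = 12 over t∈[3,12] → v_max = 12
check: 12·(3+9) = 144 ✓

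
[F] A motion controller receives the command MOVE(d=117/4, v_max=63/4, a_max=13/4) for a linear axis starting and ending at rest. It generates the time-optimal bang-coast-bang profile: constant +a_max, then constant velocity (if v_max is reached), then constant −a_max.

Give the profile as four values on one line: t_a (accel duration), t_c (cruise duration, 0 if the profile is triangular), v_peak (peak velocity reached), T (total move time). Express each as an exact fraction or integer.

(v_max)²/a_max = (63/4)²/(13/4) = 3969/52
117/4 < 3969/52 ⇒ no cruise
v_peak = √(117/4·13/4) = √(1521/16) = 39/4
t_a = (39/4)/(13/4) = 3; t_c = 0
T = 2·3 = 6

t_a=3 t_c=0 v_peak=39/4 T=6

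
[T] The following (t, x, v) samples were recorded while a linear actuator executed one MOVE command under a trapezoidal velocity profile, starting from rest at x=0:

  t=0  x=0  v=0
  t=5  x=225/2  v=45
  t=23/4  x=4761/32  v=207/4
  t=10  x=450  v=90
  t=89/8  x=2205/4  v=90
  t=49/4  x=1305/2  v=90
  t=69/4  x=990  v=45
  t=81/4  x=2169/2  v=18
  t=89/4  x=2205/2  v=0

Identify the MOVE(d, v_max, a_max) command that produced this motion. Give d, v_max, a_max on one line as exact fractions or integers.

final state: t=89/4, x=2205/2, v=0 → d = 2205/2
a_max = (45−0)/(5−0) = 9
max v = 90 over t∈[10,49/4] → v_max = 90
check: 90·(10+9/4) = 2205/2 ✓

d=2205/2 v_max=90 a_max=9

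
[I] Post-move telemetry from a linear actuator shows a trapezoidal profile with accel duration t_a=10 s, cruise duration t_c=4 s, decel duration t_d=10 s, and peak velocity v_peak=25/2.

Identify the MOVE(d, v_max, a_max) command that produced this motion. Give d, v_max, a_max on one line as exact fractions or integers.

a_max = (25/2)/10 = 5/4
d_a = ½·25/2·10 = 125/2; d_c = 25/2·4 = 50
d = 2·125/2 + 50 = 175
t_c = 4 > 0 → v_max = v_peak = 25/2

d=175 v_max=25/2 a_max=5/4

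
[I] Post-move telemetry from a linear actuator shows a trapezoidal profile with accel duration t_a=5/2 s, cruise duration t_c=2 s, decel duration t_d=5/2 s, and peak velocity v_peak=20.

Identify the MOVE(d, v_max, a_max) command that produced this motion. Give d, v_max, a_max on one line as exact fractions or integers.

d=90 v_max=20 a_max=8

a_max = 20/(5/2) = 8
d_a = ½·20·5/2 = 25; d_c = 20·2 = 40
d = 2·25 + 40 = 90
t_c = 2 > 0 → v_max = v_peak = 20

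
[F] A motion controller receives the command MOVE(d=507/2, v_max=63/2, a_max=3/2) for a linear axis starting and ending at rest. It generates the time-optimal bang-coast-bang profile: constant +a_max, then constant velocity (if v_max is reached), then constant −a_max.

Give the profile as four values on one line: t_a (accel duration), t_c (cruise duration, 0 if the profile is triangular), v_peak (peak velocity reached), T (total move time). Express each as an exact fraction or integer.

(v_max)²/a_max = (63/2)²/(3/2) = 1323/2
507/2 < 1323/2 ⇒ no cruise
v_peak = √(507/2·3/2) = √(1521/4) = 39/2
t_a = (39/2)/(3/2) = 13; t_c = 0
T = 2·13 = 26

t_a=13 t_c=0 v_peak=39/2 T=26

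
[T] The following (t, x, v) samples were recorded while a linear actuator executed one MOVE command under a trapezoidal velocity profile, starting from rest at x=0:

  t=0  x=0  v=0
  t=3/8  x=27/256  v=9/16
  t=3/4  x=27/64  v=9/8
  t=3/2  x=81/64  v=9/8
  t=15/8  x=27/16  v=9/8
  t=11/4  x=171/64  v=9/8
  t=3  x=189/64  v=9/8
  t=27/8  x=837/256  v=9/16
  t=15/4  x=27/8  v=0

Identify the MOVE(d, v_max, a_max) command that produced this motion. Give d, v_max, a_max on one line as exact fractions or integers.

d=27/8 v_max=9/8 a_max=3/2

final state: t=15/4, x=27/8, v=0 → d = 27/8
a_max = (9/16−0)/(3/8−0) = 3/2
max v = 9/8 over t∈[3/4,3] → v_max = 9/8
check: 9/8·(3/4+9/4) = 27/8 ✓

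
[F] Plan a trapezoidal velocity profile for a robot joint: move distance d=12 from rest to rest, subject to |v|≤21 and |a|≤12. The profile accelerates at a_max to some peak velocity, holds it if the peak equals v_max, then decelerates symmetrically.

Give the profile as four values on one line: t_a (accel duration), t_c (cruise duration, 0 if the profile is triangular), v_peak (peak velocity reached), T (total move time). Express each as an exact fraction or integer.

(v_max)²/a_max = 21²/12 = 147/4
12 < 147/4 ⇒ no cruise
v_peak = √(12·12) = √144 = 12
t_a = 12/12 = 1; t_c = 0
T = 2·1 = 2

t_a=1 t_c=0 v_peak=12 T=2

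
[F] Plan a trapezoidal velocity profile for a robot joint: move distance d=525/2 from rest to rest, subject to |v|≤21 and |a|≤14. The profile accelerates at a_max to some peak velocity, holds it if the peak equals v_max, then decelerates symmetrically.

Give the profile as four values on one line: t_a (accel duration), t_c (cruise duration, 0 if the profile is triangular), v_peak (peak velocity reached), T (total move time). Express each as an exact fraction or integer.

vₘ²/aₘ = 21²/14 = 63/2
525/2 ≥ 63/2 → trapezoidal
t_a = 21/14 = 3/2; v_peak = 21
d_cruise = 525/2 − 63/2 = 231; t_c = 231/21 = 11
T = 2·3/2 + 11 = 14

t_a=3/2 t_c=11 v_peak=21 T=14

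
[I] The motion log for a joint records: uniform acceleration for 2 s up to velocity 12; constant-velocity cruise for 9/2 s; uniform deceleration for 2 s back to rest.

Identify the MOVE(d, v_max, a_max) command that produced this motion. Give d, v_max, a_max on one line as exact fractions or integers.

d=78 v_max=12 a_max=6

a_max = 12/2 = 6
d_a = ½·12·2 = 12; d_c = 12·9/2 = 54
d = 2·12 + 54 = 78
t_c = 9/2 > 0 → v_max = v_peak = 12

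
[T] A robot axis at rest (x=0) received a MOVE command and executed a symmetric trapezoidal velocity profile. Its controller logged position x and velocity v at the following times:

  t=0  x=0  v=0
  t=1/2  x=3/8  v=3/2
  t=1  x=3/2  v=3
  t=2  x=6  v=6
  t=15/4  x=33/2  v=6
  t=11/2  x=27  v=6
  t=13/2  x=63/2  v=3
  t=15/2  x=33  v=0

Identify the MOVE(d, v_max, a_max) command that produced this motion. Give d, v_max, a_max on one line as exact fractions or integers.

final state: t=15/2, x=33, v=0 → d = 33
a_max = (3/2−0)/(1/2−0) = 3
max v = 6 over t∈[2,11/2] → v_max = 6
check: 6·(2+7/2) = 33 ✓

d=33 v_max=6 a_max=3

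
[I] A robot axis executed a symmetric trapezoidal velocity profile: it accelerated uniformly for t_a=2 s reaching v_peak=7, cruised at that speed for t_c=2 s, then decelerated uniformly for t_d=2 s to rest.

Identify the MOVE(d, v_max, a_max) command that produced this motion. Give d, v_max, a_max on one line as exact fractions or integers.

d=28 v_max=7 a_max=7/2

a_max = 7/2
d_a = ½·7·2 = 7; d_c = 7·2 = 14
d = 2·7 + 14 = 28
t_c = 2 > 0 → v_max = v_peak = 7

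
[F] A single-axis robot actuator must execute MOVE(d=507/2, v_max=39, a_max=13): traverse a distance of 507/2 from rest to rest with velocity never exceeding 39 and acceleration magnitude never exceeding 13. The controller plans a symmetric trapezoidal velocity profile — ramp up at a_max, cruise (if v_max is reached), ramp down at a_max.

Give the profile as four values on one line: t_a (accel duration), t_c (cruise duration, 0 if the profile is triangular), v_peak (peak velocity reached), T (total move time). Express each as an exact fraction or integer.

vₘ²/aₘ = 39²/13 = 117
507/2 ≥ 117 ⇒ cruise phase
t_a = 39/13 = 3; v_peak = 39
d_cruise = 507/2 − 117 = 273/2; t_c = (273/2)/39 = 7/2
T = 2·3 + 7/2 = 19/2

t_a=3 t_c=7/2 v_peak=39 T=19/2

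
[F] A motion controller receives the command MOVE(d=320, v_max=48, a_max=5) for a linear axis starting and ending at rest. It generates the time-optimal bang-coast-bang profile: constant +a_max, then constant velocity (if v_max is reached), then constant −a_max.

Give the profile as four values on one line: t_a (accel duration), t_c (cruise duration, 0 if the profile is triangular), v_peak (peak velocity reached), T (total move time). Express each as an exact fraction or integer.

t_a=8 t_c=0 v_peak=40 T=16

(v_max)²/a_max = 48²/5 = 2304/5
320 < 2304/5 ⇒ no cruise
v_peak = √(320·5) = √1600 = 40
t_a = 40/5 = 8; t_c = 0
T = 2·8 = 16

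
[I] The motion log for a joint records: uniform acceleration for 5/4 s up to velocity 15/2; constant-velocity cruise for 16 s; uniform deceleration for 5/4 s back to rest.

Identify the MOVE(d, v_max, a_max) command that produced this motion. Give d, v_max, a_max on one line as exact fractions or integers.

a_max = (15/2)/(5/4) = 6
d_a = ½·15/2·5/4 = 75/16; d_c = 15/2·16 = 120
d = 2·75/16 + 120 = 1035/8
t_c = 16 > 0 so v_max = 15/2

d=1035/8 v_max=15/2 a_max=6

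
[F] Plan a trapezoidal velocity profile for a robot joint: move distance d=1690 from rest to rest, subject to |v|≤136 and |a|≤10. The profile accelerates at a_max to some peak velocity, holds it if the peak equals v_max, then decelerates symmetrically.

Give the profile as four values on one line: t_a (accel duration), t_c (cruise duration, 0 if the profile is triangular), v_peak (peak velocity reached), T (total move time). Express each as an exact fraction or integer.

t_a=13 t_c=0 v_peak=130 T=26

v_max²/a_max = 136²/10 = 9248/5
1690 < 9248/5 ⇒ no cruise
v_peak = √(1690·10) = √16900 = 130
t_a = 130/10 = 13; t_c = 0
T = 2·13 = 26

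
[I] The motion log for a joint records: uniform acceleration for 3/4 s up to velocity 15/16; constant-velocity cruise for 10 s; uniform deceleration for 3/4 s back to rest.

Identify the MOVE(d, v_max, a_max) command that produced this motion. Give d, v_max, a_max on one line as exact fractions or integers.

d=645/64 v_max=15/16 a_max=5/4

a_max = (15/16)/(3/4) = 5/4
d_a = ½·15/16·3/4 = 45/128; d_c = 15/16·10 = 75/8
d = 2·45/128 + 75/8 = 645/64
t_c = 10 > 0 → v_max = v_peak = 15/16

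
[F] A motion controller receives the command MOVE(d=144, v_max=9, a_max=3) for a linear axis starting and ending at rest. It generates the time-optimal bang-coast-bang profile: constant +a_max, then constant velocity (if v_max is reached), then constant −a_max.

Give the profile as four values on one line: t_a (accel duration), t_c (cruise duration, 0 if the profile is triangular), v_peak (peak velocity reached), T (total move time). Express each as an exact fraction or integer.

v_max²/a_max = 9²/3 = 27
144 ≥ 27 so v_max reached
t_a = 9/3 = 3; v_peak = 9
d_cruise = 144 − 27 = 117; t_c = 117/9 = 13
T = 2·3 + 13 = 19

t_a=3 t_c=13 v_peak=9 T=19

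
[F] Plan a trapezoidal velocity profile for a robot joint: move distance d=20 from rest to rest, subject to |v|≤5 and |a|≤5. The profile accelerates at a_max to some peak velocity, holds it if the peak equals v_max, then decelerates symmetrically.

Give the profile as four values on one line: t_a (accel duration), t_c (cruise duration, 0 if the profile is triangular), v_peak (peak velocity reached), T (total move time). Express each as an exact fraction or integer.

t_a=1 t_c=3 v_peak=5 T=5

(v_max)²/a_max = 5²/5 = 5
20 ≥ 5 → trapezoidal
t_a = 5/5 = 1; v_peak = 5
d_cruise = 20 − 5 = 15; t_c = 15/5 = 3
T = 2·1 + 3 = 5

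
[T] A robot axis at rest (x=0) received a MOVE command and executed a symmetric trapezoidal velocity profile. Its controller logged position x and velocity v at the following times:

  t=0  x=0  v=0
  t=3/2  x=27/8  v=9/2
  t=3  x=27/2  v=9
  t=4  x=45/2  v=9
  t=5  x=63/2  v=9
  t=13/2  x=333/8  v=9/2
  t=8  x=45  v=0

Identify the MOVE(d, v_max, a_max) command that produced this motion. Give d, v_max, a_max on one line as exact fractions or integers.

final state: t=8, x=45, v=0 → d = 45
a_max = (9/2−0)/(3/2−0) = 3
max v = 9 over t∈[3,5] → v_max = 9
check: 9·(3+2) = 45 ✓

d=45 v_max=9 a_max=3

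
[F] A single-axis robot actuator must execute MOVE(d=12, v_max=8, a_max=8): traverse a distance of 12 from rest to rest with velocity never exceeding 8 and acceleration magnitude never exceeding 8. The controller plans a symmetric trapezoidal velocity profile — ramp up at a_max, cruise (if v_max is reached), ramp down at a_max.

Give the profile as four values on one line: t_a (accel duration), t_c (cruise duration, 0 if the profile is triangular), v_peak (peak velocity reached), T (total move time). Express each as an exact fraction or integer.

t_a=1 t_c=1/2 v_peak=8 T=5/2

vₘ²/aₘ = 8²/8 = 8
12 ≥ 8 ⇒ cruise phase
t_a = 8/8 = 1; v_peak = 8
d_cruise = 12 − 8 = 4; t_c = 4/8 = 1/2
T = 2·1 + 1/2 = 5/2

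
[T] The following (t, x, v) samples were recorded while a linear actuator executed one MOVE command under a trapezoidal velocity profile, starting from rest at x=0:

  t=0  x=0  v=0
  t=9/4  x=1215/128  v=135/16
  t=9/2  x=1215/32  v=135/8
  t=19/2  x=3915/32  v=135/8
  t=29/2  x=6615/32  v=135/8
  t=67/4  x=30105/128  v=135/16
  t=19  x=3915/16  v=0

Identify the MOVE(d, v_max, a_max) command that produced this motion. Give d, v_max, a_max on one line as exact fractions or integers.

d=3915/16 v_max=135/8 a_max=15/4

final state: t=19, x=3915/16, v=0 → d = 3915/16
a_max = (135/16−0)/(9/4−0) = 15/4
max v = 135/8 over t∈[9/2,29/2] → v_max = 135/8
check: 135/8·(9/2+10) = 3915/16 ✓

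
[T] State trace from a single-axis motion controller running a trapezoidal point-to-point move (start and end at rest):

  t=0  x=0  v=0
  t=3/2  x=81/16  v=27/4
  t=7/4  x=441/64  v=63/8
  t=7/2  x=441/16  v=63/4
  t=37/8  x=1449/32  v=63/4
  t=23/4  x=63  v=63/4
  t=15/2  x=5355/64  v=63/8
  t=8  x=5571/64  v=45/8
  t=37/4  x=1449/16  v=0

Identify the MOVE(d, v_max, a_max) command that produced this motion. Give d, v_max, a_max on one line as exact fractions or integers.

final state: t=37/4, x=1449/16, v=0 → d = 1449/16
a_max = (27/4−0)/(3/2−0) = 9/2
max v = 63/4 over t∈[7/2,23/4] → v_max = 63/4
check: 63/4·(7/2+9/4) = 1449/16 ✓

d=1449/16 v_max=63/4 a_max=9/2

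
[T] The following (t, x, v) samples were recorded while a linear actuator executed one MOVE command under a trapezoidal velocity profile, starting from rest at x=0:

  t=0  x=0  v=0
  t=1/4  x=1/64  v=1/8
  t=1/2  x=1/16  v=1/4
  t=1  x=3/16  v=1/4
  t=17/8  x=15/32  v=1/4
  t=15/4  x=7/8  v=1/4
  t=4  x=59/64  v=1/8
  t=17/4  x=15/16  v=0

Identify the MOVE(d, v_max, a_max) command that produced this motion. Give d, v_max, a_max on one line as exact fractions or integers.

final state: t=17/4, x=15/16, v=0 → d = 15/16
a_max = (1/8−0)/(1/4−0) = 1/2
max v = 1/4 over t∈[1/2,15/4] → v_max = 1/4
check: 1/4·(1/2+13/4) = 15/16 ✓

d=15/16 v_max=1/4 a_max=1/2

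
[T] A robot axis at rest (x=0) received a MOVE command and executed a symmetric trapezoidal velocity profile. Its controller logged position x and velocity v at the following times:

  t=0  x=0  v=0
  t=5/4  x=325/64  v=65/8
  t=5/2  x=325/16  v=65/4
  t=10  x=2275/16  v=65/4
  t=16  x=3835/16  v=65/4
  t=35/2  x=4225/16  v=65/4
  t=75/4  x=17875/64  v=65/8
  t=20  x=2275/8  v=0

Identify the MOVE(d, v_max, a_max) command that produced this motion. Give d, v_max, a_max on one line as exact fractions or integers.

d=2275/8 v_max=65/4 a_max=13/2

final state: t=20, x=2275/8, v=0 → d = 2275/8
a_max = (65/8−0)/(5/4−0) = 13/2
max v = 65/4 over t∈[5/2,35/2] → v_max = 65/4
check: 65/4·(5/2+15) = 2275/8 ✓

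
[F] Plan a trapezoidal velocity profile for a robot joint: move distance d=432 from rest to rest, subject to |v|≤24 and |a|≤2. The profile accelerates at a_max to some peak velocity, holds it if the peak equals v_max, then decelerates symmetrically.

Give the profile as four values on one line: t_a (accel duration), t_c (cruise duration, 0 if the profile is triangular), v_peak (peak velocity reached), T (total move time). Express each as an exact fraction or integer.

t_a=12 t_c=6 v_peak=24 T=30

v_max²/a_max = 24²/2 = 288
432 ≥ 288 ⇒ cruise phase
t_a = 24/2 = 12; v_peak = 24
d_cruise = 432 − 288 = 144; t_c = 144/24 = 6
T = 2·12 + 6 = 30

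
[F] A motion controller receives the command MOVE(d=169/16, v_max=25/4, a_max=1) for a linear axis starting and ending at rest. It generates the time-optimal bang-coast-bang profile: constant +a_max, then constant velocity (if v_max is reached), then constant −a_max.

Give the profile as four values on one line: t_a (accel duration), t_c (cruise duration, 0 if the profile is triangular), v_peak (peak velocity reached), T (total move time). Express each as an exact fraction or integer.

t_a=13/4 t_c=0 v_peak=13/4 T=13/2

v_max²/a_max = (25/4)²/1 = 625/16
169/16 < 625/16 → triangular
v_peak = √(169/16·1) = √(169/16) = 13/4
t_a = (13/4)/1 = 13/4; t_c = 0
T = 2·13/4 = 13/2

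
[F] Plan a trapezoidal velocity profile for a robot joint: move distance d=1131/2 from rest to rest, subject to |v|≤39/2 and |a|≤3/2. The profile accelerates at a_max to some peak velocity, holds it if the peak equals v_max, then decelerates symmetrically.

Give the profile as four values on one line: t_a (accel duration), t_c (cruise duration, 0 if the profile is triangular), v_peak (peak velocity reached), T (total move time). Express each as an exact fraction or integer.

t_a=13 t_c=16 v_peak=39/2 T=42

vₘ²/aₘ = (39/2)²/(3/2) = 507/2
1131/2 ≥ 507/2 so v_max reached
t_a = (39/2)/(3/2) = 13; v_peak = 39/2
d_cruise = 1131/2 − 507/2 = 312; t_c = 312/(39/2) = 16
T = 2·13 + 16 = 42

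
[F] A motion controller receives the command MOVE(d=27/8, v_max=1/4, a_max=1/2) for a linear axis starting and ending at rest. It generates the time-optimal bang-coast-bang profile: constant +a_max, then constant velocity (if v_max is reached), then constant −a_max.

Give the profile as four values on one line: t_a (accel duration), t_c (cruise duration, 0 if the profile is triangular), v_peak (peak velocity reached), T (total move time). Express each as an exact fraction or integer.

t_a=1/2 t_c=13 v_peak=1/4 T=14

(v_max)²/a_max = (1/4)²/(1/2) = 1/8
27/8 ≥ 1/8 so v_max reached
t_a = (1/4)/(1/2) = 1/2; v_peak = 1/4
d_cruise = 27/8 − 1/8 = 13/4; t_c = (13/4)/(1/4) = 13
T = 2·1/2 + 13 = 14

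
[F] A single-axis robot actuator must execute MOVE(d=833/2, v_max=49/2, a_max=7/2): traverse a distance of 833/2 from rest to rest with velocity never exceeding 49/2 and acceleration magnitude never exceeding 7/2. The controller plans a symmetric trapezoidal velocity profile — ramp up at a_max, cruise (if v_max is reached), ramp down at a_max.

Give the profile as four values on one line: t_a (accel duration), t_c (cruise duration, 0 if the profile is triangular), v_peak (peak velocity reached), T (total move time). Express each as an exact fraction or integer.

t_a=7 t_c=10 v_peak=49/2 T=24

vₘ²/aₘ = (49/2)²/(7/2) = 343/2
833/2 ≥ 343/2 → trapezoidal
t_a = (49/2)/(7/2) = 7; v_peak = 49/2
d_cruise = 833/2 − 343/2 = 245; t_c = 245/(49/2) = 10
T = 2·7 + 10 = 24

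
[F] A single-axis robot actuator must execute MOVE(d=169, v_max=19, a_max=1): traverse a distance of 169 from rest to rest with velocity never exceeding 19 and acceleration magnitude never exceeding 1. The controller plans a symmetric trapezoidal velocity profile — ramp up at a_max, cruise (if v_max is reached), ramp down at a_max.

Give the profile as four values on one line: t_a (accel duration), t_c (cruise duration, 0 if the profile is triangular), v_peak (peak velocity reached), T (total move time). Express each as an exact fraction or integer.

vₘ²/aₘ = 19²/1 = 361
169 < 361 → triangular
v_peak = √(169·1) = √169 = 13
t_a = 13/1 = 13; t_c = 0
T = 2·13 = 26

t_a=13 t_c=0 v_peak=13 T=26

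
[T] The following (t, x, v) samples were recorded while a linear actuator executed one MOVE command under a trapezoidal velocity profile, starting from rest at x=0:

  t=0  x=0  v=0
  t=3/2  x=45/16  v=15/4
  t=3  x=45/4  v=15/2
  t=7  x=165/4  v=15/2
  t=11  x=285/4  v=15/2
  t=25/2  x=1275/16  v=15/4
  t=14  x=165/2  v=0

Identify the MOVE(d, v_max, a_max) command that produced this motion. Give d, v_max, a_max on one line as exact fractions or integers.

final state: t=14, x=165/2, v=0 → d = 165/2
a_max = (15/4−0)/(3/2−0) = 5/2
max v = 15/2 over t∈[3,11] → v_max = 15/2
check: 15/2·(3+8) = 165/2 ✓

d=165/2 v_max=15/2 a_max=5/2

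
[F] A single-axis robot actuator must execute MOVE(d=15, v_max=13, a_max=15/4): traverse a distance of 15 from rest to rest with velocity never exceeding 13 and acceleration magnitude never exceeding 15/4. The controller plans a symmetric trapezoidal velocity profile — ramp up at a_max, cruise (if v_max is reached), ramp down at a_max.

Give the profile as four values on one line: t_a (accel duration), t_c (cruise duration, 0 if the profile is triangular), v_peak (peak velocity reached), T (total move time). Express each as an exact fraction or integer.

v_max²/a_max = 13²/(15/4) = 676/15
15 < 676/15 → triangular
v_peak = √(15·15/4) = √(225/4) = 15/2
t_a = (15/2)/(15/4) = 2; t_c = 0
T = 2·2 = 4

t_a=2 t_c=0 v_peak=15/2 T=4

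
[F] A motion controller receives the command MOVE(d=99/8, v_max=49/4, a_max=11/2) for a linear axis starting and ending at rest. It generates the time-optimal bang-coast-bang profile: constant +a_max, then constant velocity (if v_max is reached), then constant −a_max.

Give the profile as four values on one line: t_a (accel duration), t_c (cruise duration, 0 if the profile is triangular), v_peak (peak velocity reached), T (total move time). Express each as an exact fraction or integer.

(v_max)²/a_max = (49/4)²/(11/2) = 2401/88
99/8 < 2401/88 so t_c = 0
v_peak = √(99/8·11/2) = √(1089/16) = 33/4
t_a = (33/4)/(11/2) = 3/2; t_c = 0
T = 2·3/2 = 3

t_a=3/2 t_c=0 v_peak=33/4 T=3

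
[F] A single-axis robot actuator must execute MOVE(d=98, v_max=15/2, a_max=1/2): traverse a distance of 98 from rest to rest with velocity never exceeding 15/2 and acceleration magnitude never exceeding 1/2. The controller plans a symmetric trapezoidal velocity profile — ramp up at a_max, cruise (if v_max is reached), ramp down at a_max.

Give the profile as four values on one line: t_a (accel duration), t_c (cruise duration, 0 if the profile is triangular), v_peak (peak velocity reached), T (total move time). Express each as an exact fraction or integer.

(v_max)²/a_max = (15/2)²/(1/2) = 225/2
98 < 225/2 so t_c = 0
v_peak = √(98·1/2) = √49 = 7
t_a = 7/(1/2) = 14; t_c = 0
T = 2·14 = 28

t_a=14 t_c=0 v_peak=7 T=28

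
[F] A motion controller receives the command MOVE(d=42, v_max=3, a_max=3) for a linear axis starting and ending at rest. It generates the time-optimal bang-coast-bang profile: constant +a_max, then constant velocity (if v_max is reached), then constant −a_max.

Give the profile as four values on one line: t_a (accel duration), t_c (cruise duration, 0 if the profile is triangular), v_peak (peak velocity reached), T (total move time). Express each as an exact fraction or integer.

(v_max)²/a_max = 3²/3 = 3
42 ≥ 3 ⇒ cruise phase
t_a = 3/3 = 1; v_peak = 3
d_cruise = 42 − 3 = 39; t_c = 39/3 = 13
T = 2·1 + 13 = 15

t_a=1 t_c=13 v_peak=3 T=15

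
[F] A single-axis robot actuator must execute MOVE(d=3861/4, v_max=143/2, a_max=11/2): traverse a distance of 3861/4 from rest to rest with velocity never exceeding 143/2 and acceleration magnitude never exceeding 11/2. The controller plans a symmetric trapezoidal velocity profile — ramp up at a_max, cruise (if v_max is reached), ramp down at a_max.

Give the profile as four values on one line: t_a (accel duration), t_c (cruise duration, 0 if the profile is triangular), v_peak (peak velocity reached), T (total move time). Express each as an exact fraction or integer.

vₘ²/aₘ = (143/2)²/(11/2) = 1859/2
3861/4 ≥ 1859/2 so v_max reached
t_a = (143/2)/(11/2) = 13; v_peak = 143/2
d_cruise = 3861/4 − 1859/2 = 143/4; t_c = (143/4)/(143/2) = 1/2
T = 2·13 + 1/2 = 53/2

t_a=13 t_c=1/2 v_peak=143/2 T=53/2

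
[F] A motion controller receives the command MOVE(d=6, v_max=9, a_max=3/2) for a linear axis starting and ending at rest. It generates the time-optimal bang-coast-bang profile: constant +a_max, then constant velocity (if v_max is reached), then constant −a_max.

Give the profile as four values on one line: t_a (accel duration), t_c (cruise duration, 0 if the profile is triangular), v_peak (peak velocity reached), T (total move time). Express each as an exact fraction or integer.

vₘ²/aₘ = 9²/(3/2) = 54
6 < 54 ⇒ no cruise
v_peak = √(6·3/2) = √9 = 3
t_a = 3/(3/2) = 2; t_c = 0
T = 2·2 = 4

t_a=2 t_c=0 v_peak=3 T=4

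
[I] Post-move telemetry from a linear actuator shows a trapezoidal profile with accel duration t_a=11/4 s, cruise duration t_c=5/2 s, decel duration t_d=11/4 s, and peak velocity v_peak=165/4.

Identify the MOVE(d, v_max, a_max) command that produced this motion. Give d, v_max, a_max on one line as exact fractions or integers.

d=3465/16 v_max=165/4 a_max=15

a_max = (165/4)/(11/4) = 15
d_a = ½·165/4·11/4 = 1815/32; d_c = 165/4·5/2 = 825/8
d = 2·1815/32 + 825/8 = 3465/16
t_c = 5/2 > 0 ⇒ limit active, v_max = 165/4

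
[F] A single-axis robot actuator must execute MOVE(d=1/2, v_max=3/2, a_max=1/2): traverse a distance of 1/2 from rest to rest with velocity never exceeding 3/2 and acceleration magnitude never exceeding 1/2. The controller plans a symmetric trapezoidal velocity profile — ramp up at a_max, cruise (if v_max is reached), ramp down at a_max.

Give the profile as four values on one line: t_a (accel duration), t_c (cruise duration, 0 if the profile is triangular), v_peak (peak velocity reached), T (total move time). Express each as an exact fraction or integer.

t_a=1 t_c=0 v_peak=1/2 T=2

v_max²/a_max = (3/2)²/(1/2) = 9/2
1/2 < 9/2 ⇒ no cruise
v_peak = √(1/2·1/2) = √(1/4) = 1/2
t_a = (1/2)/(1/2) = 1; t_c = 0
T = 2·1 = 2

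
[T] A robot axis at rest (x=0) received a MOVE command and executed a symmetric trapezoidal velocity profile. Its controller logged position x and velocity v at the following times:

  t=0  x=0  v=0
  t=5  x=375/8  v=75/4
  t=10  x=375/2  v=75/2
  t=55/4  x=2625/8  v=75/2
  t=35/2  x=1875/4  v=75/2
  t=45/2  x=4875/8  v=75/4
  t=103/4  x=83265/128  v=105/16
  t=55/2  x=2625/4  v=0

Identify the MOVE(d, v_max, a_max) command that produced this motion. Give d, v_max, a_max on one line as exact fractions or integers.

d=2625/4 v_max=75/2 a_max=15/4

final state: t=55/2, x=2625/4, v=0 → d = 2625/4
a_max = (75/4−0)/(5−0) = 15/4
max v = 75/2 over t∈[10,35/2] → v_max = 75/2
check: 75/2·(10+15/2) = 2625/4 ✓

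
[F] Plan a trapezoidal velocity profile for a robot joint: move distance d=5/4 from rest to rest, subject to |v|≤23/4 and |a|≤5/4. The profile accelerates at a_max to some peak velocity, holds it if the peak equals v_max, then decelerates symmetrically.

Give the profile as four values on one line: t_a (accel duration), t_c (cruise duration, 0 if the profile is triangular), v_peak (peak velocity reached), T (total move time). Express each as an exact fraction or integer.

t_a=1 t_c=0 v_peak=5/4 T=2

vₘ²/aₘ = (23/4)²/(5/4) = 529/20
5/4 < 529/20 ⇒ no cruise
v_peak = √(5/4·5/4) = √(25/16) = 5/4
t_a = (5/4)/(5/4) = 1; t_c = 0
T = 2·1 = 2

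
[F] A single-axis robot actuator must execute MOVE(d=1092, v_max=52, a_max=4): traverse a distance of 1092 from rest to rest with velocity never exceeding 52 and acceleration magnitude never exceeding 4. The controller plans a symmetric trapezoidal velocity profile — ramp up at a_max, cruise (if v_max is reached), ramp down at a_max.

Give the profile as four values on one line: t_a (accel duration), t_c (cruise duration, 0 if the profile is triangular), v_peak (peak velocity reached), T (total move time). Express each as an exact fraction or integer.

(v_max)²/a_max = 52²/4 = 676
1092 ≥ 676 ⇒ cruise phase
t_a = 52/4 = 13; v_peak = 52
d_cruise = 1092 − 676 = 416; t_c = 416/52 = 8
T = 2·13 + 8 = 34

t_a=13 t_c=8 v_peak=52 T=34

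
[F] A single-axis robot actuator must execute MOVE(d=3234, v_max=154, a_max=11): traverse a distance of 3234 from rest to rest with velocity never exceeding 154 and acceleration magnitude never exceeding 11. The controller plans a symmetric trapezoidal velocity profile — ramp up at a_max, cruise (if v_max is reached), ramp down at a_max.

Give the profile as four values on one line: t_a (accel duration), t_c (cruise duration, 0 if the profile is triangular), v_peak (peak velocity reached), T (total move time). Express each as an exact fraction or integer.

vₘ²/aₘ = 154²/11 = 2156
3234 ≥ 2156 ⇒ cruise phase
t_a = 154/11 = 14; v_peak = 154
d_cruise = 3234 − 2156 = 1078; t_c = 1078/154 = 7
T = 2·14 + 7 = 35

t_a=14 t_c=7 v_peak=154 T=35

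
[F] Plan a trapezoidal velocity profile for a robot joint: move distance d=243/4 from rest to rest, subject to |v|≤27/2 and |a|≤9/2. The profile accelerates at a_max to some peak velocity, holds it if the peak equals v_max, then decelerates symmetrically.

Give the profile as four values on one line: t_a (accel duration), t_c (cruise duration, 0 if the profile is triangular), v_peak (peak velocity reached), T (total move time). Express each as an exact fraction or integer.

t_a=3 t_c=3/2 v_peak=27/2 T=15/2

(v_max)²/a_max = (27/2)²/(9/2) = 81/2
243/4 ≥ 81/2 → trapezoidal
t_a = (27/2)/(9/2) = 3; v_peak = 27/2
d_cruise = 243/4 − 81/2 = 81/4; t_c = (81/4)/(27/2) = 3/2
T = 2·3 + 3/2 = 15/2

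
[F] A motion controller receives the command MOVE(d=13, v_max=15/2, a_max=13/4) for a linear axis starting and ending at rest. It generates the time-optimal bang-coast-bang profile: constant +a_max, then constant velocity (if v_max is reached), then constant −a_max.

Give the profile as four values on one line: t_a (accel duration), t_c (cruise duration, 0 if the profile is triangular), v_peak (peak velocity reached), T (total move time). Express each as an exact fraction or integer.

t_a=2 t_c=0 v_peak=13/2 T=4

vₘ²/aₘ = (15/2)²/(13/4) = 225/13
13 < 225/13 ⇒ no cruise
v_peak = √(13·13/4) = √(169/4) = 13/2
t_a = (13/2)/(13/4) = 2; t_c = 0
T = 2·2 = 4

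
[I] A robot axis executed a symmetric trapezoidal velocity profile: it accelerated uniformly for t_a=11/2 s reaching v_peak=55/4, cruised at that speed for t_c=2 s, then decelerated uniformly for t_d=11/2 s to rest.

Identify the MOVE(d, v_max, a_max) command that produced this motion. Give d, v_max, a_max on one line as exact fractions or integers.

d=825/8 v_max=55/4 a_max=5/2

a_max = (55/4)/(11/2) = 5/2
d_a = ½·55/4·11/2 = 605/16; d_c = 55/4·2 = 55/2
d = 2·605/16 + 55/2 = 825/8
t_c = 2 > 0 so v_max = 55/4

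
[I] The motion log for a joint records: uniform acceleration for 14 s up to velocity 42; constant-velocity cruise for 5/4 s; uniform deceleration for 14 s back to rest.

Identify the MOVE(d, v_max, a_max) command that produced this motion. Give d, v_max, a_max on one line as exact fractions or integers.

a_max = 42/14 = 3
d_a = ½·42·14 = 294; d_c = 42·5/4 = 105/2
d = 2·294 + 105/2 = 1281/2
t_c = 5/4 > 0 so v_max = 42

d=1281/2 v_max=42 a_max=3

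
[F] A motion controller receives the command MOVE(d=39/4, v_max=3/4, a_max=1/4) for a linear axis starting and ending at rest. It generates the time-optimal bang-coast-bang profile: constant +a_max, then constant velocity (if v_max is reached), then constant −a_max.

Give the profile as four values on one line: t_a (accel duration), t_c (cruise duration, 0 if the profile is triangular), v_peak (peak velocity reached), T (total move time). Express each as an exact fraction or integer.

t_a=3 t_c=10 v_peak=3/4 T=16

(v_max)²/a_max = (3/4)²/(1/4) = 9/4
39/4 ≥ 9/4 ⇒ cruise phase
t_a = (3/4)/(1/4) = 3; v_peak = 3/4
d_cruise = 39/4 − 9/4 = 15/2; t_c = (15/2)/(3/4) = 10
T = 2·3 + 10 = 16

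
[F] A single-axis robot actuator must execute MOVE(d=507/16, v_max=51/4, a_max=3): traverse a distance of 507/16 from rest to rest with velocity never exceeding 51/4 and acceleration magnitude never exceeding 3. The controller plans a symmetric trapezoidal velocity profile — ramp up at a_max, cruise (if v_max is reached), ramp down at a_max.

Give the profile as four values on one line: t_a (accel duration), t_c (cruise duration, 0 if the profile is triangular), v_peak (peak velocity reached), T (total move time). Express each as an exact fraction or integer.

t_a=13/4 t_c=0 v_peak=39/4 T=13/2

v_max²/a_max = (51/4)²/3 = 867/16
507/16 < 867/16 so t_c = 0
v_peak = √(507/16·3) = √(1521/16) = 39/4
t_a = (39/4)/3 = 13/4; t_c = 0
T = 2·13/4 = 13/2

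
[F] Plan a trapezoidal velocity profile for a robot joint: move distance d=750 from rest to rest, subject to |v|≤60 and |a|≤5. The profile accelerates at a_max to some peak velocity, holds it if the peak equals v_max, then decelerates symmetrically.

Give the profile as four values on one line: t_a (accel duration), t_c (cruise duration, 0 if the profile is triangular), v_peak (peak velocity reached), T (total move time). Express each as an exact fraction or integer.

(v_max)²/a_max = 60²/5 = 720
750 ≥ 720 → trapezoidal
t_a = 60/5 = 12; v_peak = 60
d_cruise = 750 − 720 = 30; t_c = 30/60 = 1/2
T = 2·12 + 1/2 = 49/2

t_a=12 t_c=1/2 v_peak=60 T=49/2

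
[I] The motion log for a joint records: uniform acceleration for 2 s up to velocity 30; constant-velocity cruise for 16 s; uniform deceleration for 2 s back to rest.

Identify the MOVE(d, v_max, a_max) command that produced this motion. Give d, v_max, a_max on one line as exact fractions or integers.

a_max = 30/2 = 15
d_a = ½·30·2 = 30; d_c = 30·16 = 480
d = 2·30 + 480 = 540
t_c = 16 > 0 so v_max = 30

d=540 v_max=30 a_max=15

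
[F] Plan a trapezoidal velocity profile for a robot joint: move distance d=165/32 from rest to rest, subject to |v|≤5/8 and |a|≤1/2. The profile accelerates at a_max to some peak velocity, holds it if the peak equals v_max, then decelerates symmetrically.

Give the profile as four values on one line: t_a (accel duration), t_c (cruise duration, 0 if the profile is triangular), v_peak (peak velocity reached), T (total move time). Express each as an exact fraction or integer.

t_a=5/4 t_c=7 v_peak=5/8 T=19/2

v_max²/a_max = (5/8)²/(1/2) = 25/32
165/32 ≥ 25/32 ⇒ cruise phase
t_a = (5/8)/(1/2) = 5/4; v_peak = 5/8
d_cruise = 165/32 − 25/32 = 35/8; t_c = (35/8)/(5/8) = 7
T = 2·5/4 + 7 = 19/2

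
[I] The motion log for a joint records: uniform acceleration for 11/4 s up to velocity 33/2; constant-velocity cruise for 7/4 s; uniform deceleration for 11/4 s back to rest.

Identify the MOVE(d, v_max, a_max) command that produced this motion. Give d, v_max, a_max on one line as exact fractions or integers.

d=297/4 v_max=33/2 a_max=6

a_max = (33/2)/(11/4) = 6
d_a = ½·33/2·11/4 = 363/16; d_c = 33/2·7/4 = 231/8
d = 2·363/16 + 231/8 = 297/4
t_c = 7/4 > 0 ⇒ limit active, v_max = 33/2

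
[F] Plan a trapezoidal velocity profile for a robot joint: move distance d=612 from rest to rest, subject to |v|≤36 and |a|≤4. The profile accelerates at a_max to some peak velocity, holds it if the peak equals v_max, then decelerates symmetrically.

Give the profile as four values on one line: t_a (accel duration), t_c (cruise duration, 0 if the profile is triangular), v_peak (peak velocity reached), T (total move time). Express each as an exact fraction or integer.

(v_max)²/a_max = 36²/4 = 324
612 ≥ 324 so v_max reached
t_a = 36/4 = 9; v_peak = 36
d_cruise = 612 − 324 = 288; t_c = 288/36 = 8
T = 2·9 + 8 = 26

t_a=9 t_c=8 v_peak=36 T=26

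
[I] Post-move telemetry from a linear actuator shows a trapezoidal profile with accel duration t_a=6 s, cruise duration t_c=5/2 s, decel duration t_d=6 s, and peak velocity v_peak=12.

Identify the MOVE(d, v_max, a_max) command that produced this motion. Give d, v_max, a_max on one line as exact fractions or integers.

d=102 v_max=12 a_max=2

a_max = 12/6 = 2
d_a = ½·12·6 = 36; d_c = 12·5/2 = 30
d = 2·36 + 30 = 102
t_c = 5/2 > 0 ⇒ limit active, v_max = 12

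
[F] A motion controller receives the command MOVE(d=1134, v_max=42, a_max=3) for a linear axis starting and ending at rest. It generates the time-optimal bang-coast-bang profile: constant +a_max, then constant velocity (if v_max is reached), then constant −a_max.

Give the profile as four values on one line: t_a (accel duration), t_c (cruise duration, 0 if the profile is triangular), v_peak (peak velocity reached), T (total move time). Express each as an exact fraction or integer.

t_a=14 t_c=13 v_peak=42 T=41

(v_max)²/a_max = 42²/3 = 588
1134 ≥ 588 ⇒ cruise phase
t_a = 42/3 = 14; v_peak = 42
d_cruise = 1134 − 588 = 546; t_c = 546/42 = 13
T = 2·14 + 13 = 41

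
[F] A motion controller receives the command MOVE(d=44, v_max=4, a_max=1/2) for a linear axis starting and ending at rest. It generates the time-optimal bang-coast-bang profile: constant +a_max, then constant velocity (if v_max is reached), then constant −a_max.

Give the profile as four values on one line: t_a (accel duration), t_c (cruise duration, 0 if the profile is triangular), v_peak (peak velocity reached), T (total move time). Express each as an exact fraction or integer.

vₘ²/aₘ = 4²/(1/2) = 32
44 ≥ 32 → trapezoidal
t_a = 4/(1/2) = 8; v_peak = 4
d_cruise = 44 − 32 = 12; t_c = 12/4 = 3
T = 2·8 + 3 = 19

t_a=8 t_c=3 v_peak=4 T=19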